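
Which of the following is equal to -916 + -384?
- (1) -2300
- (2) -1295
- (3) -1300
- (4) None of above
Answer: 3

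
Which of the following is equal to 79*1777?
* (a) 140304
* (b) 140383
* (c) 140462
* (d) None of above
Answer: b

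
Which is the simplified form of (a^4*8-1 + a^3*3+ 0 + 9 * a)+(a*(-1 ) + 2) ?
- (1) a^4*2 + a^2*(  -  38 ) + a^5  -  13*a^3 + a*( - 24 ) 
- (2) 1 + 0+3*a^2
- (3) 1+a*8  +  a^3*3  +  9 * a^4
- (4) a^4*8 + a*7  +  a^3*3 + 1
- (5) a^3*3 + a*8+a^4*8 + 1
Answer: 5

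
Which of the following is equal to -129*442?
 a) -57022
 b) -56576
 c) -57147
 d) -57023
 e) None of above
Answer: e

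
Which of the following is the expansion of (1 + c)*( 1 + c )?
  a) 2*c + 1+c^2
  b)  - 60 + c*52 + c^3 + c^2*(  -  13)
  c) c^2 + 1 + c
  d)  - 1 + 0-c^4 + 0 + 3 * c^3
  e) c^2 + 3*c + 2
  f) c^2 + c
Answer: a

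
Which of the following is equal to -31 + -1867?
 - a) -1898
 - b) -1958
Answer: a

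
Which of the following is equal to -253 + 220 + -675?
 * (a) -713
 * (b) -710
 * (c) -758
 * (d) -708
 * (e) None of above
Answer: d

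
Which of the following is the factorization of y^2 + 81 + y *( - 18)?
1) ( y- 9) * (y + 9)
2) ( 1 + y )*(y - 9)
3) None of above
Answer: 3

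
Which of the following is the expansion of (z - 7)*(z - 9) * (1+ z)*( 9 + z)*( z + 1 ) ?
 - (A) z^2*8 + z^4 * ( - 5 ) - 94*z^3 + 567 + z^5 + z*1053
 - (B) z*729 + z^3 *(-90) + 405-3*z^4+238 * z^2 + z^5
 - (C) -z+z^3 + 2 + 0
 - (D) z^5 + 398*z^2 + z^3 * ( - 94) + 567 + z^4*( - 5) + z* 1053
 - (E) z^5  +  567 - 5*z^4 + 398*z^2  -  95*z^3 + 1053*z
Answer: D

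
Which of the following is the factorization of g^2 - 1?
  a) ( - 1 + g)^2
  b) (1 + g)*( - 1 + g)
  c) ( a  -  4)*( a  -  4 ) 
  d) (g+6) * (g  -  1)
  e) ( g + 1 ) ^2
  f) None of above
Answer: b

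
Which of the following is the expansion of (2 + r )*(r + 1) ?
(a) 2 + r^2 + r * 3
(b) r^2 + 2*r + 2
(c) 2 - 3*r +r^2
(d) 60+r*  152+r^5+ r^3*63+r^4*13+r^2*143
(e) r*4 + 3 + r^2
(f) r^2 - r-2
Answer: a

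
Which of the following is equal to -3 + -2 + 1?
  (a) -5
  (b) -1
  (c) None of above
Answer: c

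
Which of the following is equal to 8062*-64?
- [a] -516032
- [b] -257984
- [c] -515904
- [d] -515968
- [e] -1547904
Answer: d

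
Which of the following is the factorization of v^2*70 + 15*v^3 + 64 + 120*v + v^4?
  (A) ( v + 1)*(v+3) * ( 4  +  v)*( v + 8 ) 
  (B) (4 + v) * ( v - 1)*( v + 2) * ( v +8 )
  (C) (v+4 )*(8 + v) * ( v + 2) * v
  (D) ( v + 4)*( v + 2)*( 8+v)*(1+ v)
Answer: D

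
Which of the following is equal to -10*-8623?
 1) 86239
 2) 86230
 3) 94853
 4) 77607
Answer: 2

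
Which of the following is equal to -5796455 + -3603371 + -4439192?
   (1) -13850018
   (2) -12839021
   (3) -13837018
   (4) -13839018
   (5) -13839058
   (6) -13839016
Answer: 4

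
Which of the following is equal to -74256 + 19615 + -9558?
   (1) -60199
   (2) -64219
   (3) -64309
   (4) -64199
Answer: 4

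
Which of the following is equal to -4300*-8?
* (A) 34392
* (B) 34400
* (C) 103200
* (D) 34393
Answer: B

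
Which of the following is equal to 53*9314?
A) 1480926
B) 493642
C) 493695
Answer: B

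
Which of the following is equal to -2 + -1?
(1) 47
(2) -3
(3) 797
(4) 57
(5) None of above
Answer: 2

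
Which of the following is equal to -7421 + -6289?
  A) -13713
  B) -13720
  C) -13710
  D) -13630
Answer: C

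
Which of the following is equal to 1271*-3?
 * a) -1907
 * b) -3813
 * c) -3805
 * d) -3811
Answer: b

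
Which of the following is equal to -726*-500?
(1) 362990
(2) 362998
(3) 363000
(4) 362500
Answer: 3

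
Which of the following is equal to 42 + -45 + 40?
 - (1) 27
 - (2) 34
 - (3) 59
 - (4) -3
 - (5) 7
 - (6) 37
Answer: 6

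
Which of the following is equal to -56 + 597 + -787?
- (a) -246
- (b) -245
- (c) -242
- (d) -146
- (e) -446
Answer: a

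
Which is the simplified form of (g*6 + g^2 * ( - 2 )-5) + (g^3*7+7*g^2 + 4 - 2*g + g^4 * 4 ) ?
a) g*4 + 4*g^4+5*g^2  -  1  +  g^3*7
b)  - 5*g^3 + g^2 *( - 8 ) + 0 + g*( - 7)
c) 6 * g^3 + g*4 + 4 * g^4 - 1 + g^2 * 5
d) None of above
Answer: a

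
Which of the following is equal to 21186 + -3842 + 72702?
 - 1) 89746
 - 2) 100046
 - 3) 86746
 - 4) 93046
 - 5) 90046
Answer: 5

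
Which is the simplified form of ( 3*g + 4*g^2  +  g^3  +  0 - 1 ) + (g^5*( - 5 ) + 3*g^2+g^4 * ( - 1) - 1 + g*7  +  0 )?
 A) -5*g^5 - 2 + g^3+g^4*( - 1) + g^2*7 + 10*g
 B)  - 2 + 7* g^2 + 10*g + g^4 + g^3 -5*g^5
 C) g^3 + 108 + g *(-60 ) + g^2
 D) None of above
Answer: A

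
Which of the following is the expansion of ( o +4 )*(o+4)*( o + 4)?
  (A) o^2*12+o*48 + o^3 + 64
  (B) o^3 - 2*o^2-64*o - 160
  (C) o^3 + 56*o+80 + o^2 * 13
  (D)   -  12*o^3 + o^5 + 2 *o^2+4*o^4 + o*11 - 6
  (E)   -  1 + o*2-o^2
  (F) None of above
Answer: A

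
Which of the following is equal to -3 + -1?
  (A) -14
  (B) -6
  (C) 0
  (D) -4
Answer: D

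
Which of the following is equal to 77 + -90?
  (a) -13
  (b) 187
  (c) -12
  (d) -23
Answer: a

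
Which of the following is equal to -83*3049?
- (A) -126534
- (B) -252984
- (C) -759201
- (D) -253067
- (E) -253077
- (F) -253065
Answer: D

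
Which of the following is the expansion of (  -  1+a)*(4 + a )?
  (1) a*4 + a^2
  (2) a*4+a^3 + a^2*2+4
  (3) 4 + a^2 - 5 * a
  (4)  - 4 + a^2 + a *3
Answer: 4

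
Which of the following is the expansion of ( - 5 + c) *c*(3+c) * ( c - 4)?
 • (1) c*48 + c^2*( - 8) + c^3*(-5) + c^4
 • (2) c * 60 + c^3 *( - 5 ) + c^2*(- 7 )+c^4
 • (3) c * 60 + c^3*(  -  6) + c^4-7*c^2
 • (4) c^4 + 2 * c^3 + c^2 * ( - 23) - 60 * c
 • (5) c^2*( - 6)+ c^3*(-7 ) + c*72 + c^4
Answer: 3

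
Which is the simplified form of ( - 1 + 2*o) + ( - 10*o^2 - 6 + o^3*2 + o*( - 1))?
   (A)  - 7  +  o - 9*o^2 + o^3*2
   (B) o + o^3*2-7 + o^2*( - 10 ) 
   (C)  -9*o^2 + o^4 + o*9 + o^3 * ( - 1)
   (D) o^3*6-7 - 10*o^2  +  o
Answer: B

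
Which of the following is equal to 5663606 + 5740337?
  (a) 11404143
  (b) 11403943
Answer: b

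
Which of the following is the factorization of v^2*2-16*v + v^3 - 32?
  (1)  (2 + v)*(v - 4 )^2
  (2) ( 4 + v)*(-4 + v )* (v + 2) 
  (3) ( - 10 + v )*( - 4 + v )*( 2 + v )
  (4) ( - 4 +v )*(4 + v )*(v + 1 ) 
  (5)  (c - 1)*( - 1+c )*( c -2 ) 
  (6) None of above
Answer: 2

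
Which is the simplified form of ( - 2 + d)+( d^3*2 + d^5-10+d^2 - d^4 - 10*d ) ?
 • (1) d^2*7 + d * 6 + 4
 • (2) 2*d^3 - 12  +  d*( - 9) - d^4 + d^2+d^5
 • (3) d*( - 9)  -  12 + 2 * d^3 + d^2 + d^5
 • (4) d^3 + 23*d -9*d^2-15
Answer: 2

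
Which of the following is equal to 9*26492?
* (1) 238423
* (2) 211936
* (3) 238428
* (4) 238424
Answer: 3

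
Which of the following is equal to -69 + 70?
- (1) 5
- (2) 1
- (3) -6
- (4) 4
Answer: 2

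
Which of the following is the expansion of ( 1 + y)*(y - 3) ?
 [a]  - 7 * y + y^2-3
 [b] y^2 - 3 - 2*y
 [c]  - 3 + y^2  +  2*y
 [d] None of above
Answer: b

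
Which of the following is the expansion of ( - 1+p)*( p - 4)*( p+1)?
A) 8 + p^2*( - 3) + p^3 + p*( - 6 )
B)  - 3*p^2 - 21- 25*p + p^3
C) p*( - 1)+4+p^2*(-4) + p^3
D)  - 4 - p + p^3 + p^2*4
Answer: C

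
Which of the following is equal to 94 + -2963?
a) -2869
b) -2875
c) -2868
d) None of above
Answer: a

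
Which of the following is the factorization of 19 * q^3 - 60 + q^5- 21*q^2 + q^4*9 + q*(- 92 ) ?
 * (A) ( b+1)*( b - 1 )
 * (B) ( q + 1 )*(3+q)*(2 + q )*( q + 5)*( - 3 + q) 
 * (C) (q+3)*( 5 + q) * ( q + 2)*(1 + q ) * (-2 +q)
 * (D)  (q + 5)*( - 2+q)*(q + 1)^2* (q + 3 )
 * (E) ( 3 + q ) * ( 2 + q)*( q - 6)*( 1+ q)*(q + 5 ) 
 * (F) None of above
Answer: C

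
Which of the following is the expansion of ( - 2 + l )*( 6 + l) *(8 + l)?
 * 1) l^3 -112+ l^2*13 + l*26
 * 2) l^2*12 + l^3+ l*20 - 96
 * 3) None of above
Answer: 2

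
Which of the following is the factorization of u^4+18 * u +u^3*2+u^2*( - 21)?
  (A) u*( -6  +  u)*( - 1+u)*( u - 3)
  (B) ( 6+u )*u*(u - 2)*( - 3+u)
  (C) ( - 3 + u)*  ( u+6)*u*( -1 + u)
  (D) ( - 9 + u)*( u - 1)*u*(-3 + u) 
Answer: C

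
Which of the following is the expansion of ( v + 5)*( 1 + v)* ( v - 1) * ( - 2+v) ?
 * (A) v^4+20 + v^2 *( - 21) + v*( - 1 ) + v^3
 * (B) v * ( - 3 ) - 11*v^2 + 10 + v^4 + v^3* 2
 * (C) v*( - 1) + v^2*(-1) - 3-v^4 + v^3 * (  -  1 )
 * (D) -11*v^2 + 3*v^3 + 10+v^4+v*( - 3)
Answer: D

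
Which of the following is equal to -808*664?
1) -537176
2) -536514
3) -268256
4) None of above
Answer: 4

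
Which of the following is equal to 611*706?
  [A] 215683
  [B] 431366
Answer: B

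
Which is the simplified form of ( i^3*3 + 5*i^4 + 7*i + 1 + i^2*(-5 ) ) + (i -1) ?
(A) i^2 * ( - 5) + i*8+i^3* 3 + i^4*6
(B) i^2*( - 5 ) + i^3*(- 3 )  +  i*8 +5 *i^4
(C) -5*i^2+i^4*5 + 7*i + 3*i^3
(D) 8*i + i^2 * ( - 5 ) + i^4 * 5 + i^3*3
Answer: D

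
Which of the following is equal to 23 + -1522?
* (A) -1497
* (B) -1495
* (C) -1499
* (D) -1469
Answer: C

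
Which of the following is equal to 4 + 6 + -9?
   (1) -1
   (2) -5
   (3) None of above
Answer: 3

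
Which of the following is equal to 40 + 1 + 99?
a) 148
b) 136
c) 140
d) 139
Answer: c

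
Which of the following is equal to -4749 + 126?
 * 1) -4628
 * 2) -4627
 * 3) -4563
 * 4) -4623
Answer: 4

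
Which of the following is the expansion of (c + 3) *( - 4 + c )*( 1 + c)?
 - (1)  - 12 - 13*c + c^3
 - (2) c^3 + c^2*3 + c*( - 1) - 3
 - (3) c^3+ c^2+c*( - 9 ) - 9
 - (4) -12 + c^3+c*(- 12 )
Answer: 1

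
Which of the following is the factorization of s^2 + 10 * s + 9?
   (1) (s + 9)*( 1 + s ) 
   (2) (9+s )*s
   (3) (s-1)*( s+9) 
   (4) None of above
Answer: 1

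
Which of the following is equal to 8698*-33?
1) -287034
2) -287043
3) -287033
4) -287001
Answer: 1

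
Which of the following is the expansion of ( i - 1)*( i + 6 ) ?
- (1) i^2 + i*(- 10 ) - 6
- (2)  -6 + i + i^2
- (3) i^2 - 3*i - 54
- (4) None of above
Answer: 4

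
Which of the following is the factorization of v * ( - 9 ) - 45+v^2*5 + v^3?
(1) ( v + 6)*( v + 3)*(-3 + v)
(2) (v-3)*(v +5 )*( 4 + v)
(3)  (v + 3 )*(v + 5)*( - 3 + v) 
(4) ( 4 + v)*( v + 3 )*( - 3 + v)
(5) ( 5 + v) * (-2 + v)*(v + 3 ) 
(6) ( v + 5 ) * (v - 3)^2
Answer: 3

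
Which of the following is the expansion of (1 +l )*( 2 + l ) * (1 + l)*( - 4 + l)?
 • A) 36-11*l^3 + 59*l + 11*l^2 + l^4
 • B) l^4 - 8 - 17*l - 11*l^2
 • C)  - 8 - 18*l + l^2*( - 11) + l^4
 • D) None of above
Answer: C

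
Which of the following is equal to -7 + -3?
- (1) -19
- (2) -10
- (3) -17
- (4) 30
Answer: 2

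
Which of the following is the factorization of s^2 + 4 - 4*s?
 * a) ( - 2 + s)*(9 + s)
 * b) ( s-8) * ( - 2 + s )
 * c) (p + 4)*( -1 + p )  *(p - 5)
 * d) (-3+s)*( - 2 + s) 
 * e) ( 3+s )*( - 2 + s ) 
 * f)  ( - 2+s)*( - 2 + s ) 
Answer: f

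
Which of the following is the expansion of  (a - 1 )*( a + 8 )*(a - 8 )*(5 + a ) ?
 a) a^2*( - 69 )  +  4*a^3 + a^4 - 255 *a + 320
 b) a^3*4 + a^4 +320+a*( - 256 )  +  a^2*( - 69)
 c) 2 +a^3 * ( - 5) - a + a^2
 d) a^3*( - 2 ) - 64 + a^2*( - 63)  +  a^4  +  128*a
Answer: b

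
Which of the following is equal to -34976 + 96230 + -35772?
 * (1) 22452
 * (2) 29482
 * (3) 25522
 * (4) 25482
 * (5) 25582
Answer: 4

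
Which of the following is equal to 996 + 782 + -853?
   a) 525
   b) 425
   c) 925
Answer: c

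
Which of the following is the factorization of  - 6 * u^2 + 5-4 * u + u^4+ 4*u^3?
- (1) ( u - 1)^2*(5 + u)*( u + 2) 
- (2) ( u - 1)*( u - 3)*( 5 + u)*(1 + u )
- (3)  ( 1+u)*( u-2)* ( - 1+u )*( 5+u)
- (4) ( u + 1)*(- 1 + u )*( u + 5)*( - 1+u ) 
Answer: 4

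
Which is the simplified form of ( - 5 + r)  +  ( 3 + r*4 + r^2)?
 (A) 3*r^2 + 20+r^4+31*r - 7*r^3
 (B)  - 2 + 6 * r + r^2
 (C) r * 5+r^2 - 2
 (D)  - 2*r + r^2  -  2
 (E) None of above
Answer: C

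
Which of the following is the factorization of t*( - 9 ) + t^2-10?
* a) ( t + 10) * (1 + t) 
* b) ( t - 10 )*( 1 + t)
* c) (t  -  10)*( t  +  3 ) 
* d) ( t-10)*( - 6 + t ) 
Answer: b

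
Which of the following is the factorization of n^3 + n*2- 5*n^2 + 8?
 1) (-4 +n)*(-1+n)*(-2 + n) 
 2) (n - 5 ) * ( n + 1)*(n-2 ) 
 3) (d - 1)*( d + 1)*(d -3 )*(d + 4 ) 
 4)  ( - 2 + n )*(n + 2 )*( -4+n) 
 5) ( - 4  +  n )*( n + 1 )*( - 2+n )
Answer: 5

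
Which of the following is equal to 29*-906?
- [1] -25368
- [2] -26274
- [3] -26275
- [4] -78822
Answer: 2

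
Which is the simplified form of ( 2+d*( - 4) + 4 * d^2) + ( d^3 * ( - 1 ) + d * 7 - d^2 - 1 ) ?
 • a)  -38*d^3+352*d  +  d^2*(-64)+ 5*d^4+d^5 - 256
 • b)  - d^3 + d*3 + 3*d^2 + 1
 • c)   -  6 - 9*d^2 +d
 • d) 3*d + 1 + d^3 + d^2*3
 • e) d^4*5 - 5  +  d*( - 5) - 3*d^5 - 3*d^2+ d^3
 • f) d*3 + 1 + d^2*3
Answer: b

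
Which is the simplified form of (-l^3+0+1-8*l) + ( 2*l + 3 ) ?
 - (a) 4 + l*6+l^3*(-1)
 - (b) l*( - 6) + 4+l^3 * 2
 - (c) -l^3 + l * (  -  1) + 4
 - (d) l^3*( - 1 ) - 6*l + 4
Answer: d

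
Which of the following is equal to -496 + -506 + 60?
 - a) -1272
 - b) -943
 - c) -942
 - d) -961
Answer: c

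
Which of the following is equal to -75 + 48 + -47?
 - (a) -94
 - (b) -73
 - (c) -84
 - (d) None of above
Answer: d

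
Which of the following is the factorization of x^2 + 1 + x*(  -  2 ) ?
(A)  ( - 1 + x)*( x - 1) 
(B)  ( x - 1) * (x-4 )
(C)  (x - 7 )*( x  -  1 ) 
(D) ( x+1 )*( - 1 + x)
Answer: A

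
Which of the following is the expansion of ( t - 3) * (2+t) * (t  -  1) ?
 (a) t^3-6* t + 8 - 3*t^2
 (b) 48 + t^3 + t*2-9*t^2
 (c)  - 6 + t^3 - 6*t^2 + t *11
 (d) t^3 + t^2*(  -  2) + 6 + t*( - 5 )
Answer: d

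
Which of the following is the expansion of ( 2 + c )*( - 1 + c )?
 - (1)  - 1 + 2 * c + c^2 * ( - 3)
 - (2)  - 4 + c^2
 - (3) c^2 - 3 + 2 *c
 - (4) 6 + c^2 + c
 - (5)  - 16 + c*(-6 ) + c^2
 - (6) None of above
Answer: 6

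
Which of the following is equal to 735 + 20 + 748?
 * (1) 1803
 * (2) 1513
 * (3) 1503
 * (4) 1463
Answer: 3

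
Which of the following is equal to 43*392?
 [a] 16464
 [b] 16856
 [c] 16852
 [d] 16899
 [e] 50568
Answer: b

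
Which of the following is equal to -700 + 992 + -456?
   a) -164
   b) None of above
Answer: a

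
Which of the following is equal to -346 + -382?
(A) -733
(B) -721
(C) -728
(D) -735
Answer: C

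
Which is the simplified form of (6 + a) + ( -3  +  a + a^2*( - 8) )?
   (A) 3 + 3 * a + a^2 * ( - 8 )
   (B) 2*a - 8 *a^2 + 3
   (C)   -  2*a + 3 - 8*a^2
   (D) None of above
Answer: B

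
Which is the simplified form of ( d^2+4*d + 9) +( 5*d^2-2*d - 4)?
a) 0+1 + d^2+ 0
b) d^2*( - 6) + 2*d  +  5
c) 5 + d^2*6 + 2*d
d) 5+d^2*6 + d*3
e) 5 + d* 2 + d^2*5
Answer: c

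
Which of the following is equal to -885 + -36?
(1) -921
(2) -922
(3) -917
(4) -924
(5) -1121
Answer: 1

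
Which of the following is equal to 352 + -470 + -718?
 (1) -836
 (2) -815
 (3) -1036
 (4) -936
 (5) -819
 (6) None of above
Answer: 1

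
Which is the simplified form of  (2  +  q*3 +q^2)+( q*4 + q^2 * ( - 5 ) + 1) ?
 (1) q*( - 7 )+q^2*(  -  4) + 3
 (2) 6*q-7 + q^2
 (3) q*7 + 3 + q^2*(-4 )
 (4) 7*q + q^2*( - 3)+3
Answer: 3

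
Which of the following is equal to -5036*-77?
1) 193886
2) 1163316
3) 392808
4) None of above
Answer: 4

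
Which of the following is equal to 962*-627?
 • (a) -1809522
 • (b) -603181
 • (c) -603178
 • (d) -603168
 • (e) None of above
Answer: e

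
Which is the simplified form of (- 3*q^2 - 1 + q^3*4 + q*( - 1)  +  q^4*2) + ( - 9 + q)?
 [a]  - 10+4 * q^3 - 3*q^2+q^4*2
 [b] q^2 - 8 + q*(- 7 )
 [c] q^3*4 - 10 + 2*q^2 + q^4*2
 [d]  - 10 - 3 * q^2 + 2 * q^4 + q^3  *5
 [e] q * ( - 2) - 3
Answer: a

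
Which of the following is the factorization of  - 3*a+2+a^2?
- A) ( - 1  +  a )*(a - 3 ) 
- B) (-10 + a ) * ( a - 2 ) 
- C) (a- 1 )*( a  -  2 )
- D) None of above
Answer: C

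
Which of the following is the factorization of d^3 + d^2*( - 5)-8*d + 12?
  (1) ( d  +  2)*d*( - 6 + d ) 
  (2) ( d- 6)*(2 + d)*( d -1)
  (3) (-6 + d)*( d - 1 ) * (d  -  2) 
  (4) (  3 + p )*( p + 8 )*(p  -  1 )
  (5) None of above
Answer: 2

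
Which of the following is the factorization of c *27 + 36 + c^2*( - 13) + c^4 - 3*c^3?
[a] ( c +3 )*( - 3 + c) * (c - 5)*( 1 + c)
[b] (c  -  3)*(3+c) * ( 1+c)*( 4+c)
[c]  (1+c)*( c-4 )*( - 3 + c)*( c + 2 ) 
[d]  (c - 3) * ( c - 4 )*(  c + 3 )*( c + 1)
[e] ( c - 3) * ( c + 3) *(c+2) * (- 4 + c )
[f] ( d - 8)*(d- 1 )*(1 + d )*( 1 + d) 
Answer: d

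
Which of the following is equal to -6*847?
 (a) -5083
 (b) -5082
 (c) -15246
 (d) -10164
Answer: b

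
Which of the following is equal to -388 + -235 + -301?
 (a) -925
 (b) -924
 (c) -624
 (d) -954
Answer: b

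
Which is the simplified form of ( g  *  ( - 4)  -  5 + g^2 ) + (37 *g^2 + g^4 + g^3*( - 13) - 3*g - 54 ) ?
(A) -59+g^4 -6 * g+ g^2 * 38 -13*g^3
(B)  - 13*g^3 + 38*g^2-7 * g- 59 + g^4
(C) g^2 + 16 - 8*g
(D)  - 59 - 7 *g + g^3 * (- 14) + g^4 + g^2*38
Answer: B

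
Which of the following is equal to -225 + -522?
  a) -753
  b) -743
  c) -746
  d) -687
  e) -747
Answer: e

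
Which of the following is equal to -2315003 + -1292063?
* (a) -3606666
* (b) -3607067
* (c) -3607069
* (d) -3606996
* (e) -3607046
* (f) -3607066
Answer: f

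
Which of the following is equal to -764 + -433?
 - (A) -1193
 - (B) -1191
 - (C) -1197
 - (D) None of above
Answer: C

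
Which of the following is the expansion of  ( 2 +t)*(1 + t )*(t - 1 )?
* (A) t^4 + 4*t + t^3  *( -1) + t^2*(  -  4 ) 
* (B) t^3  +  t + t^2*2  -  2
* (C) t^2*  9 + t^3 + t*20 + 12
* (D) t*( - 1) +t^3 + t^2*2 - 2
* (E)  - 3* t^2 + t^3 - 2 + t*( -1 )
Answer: D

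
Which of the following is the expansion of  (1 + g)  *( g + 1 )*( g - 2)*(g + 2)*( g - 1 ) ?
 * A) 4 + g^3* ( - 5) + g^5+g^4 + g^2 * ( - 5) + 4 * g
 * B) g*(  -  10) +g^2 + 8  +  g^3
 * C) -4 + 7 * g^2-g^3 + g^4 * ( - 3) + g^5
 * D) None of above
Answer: A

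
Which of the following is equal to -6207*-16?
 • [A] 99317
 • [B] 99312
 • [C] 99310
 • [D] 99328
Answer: B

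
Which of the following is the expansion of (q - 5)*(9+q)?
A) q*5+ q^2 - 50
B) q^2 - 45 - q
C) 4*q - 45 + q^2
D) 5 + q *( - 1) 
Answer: C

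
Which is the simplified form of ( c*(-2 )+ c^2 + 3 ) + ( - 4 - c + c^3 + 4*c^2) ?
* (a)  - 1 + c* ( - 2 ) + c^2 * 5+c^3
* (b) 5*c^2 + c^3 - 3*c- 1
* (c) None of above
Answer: b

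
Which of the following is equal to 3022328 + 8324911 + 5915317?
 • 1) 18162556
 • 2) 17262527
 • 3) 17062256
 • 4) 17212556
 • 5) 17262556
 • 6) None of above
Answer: 5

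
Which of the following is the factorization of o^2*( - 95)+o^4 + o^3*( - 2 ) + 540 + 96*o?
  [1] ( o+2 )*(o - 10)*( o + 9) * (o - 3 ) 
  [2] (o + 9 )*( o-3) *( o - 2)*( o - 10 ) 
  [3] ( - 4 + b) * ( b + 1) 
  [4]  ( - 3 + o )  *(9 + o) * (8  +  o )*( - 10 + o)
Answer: 1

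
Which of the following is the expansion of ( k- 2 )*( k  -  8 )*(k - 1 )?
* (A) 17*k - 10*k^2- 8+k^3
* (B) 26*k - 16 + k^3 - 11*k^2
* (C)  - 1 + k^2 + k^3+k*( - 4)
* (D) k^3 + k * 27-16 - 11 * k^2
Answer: B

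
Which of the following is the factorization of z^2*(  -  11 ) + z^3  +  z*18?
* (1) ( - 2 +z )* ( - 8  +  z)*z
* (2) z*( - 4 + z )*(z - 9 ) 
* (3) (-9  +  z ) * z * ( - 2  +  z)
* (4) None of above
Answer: 3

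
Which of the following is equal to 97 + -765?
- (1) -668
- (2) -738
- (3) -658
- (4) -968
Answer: 1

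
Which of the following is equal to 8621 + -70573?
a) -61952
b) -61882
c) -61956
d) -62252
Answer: a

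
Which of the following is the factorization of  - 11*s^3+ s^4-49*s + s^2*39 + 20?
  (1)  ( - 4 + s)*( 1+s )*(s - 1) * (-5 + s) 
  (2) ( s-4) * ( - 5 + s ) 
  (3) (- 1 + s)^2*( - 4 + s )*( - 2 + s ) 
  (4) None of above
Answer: 4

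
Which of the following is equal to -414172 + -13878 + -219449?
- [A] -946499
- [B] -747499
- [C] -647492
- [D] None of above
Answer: D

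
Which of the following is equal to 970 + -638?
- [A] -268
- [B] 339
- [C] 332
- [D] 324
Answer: C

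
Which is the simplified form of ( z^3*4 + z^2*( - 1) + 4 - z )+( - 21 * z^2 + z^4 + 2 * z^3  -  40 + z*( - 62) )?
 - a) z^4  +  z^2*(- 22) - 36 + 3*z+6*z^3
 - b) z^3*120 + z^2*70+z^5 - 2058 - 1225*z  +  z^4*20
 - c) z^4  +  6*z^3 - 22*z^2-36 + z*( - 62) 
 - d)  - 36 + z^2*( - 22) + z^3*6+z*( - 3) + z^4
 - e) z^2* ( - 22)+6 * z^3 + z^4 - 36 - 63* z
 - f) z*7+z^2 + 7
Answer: e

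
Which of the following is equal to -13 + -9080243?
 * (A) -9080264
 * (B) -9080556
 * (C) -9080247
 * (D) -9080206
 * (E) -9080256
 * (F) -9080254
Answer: E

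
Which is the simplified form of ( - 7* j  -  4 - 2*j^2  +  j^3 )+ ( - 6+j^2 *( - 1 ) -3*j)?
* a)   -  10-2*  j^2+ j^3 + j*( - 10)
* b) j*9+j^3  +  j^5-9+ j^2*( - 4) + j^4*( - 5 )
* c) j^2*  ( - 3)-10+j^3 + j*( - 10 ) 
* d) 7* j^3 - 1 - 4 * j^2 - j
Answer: c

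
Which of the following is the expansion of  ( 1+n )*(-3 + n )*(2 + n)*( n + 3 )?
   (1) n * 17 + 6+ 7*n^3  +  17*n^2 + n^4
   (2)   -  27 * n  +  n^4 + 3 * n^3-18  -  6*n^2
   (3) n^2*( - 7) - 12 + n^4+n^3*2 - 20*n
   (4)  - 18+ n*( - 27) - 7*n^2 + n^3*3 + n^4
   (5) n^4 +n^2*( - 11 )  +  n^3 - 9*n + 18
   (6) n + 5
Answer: 4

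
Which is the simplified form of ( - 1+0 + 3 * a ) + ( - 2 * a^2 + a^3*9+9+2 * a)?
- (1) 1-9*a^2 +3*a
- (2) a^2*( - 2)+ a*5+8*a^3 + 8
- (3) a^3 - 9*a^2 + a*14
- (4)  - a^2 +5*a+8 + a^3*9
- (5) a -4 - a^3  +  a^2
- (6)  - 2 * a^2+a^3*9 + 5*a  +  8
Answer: 6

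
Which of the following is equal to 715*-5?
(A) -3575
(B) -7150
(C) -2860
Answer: A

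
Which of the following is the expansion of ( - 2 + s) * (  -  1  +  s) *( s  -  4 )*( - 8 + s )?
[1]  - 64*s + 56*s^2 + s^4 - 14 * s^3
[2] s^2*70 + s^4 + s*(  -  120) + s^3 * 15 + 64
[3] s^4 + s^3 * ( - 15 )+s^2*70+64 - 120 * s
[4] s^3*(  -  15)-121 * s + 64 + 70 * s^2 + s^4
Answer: 3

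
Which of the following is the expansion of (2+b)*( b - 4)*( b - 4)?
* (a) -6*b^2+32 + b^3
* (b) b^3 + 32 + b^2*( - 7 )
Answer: a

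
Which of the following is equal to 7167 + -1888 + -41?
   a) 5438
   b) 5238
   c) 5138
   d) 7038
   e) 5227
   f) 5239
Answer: b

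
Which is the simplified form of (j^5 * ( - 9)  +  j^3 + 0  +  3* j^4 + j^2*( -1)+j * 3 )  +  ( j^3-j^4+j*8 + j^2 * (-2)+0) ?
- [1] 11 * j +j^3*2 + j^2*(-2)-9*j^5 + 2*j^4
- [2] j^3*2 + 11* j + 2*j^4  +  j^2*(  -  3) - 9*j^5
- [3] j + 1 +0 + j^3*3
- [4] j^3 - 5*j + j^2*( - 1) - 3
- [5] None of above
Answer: 2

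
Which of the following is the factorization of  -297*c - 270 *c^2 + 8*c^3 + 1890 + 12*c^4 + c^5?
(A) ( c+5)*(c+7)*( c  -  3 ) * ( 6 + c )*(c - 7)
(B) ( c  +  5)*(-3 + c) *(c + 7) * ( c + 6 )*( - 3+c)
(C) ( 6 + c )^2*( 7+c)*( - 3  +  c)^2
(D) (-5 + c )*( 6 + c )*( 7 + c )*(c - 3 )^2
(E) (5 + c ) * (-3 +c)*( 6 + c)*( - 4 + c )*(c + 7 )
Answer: B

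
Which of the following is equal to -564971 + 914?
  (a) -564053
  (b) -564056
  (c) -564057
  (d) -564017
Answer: c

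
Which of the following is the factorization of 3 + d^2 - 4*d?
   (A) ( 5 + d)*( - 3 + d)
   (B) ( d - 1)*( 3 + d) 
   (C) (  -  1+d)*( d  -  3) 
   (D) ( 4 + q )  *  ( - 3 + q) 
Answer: C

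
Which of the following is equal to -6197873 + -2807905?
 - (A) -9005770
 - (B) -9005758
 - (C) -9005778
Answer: C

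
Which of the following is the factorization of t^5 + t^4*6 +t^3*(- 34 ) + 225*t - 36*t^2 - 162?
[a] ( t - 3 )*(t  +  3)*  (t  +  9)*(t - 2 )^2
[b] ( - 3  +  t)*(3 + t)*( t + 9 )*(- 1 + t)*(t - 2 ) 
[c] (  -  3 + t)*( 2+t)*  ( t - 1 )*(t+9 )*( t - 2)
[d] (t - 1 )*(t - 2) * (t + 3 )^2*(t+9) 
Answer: b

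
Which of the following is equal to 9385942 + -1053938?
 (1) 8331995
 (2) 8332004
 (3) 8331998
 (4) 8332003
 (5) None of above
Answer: 2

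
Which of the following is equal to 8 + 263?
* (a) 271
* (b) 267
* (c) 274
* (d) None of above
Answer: a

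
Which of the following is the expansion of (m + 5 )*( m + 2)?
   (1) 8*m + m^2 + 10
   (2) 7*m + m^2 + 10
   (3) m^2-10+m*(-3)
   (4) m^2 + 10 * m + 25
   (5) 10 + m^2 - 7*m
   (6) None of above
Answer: 2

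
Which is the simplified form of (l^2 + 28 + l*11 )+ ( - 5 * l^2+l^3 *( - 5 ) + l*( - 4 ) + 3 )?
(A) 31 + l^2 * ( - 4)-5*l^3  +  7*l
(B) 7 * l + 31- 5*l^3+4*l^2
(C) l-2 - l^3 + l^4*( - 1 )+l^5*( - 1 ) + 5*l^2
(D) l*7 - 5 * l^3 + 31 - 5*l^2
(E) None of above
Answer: A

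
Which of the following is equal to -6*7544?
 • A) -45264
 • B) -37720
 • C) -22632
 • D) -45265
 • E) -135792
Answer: A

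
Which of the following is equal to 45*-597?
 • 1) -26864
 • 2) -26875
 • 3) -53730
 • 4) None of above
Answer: 4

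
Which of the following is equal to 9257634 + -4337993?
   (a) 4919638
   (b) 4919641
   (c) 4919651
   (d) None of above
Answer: b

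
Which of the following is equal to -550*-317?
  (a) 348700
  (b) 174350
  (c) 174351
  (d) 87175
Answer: b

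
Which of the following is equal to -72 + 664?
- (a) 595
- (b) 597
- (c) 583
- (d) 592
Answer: d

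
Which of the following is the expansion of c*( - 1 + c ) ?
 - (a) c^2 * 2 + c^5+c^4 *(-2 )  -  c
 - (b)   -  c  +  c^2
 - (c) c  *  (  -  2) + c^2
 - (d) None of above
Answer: b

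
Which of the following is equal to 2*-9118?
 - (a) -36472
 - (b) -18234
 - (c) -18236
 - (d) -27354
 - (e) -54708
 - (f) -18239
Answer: c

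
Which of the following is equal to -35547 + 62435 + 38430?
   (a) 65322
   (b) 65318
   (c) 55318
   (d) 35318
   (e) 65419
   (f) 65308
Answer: b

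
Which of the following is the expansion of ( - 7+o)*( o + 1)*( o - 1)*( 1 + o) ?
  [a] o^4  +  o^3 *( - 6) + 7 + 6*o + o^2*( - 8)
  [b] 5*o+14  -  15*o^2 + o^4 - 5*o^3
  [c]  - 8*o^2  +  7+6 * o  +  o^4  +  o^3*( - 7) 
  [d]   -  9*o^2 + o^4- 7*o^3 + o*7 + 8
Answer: a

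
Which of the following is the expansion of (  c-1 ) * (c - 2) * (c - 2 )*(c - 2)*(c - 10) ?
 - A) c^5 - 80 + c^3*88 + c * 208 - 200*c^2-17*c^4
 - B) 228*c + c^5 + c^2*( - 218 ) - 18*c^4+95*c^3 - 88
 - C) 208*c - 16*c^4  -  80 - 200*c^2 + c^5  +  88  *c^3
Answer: A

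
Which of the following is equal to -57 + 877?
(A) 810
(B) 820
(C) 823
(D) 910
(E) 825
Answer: B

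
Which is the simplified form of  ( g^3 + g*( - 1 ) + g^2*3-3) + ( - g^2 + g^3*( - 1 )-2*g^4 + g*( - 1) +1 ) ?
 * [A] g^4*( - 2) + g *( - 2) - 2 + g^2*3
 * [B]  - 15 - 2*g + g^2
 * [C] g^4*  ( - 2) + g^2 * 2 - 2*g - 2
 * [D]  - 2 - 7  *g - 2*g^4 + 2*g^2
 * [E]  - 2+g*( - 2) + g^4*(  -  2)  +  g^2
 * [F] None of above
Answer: C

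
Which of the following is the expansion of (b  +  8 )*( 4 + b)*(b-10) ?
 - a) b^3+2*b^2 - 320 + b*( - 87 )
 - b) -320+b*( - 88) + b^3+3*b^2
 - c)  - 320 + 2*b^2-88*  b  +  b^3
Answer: c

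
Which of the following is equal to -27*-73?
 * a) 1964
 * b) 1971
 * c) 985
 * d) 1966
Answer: b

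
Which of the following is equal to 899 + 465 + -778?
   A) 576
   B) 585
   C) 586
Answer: C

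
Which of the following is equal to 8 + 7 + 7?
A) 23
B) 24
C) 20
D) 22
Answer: D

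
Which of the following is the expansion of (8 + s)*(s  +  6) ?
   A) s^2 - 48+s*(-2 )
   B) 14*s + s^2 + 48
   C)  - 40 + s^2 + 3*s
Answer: B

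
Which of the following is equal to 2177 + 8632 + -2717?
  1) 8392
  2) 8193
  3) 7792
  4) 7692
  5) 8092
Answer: 5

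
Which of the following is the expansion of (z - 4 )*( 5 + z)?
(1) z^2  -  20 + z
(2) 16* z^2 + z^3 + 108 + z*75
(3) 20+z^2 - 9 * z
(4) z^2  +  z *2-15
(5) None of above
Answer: 1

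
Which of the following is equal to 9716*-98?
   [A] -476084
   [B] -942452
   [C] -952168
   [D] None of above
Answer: C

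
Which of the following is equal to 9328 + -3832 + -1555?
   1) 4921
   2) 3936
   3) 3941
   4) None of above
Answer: 3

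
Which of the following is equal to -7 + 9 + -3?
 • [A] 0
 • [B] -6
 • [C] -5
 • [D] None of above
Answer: D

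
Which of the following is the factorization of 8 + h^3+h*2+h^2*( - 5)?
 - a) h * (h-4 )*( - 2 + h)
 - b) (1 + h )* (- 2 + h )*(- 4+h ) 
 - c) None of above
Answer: b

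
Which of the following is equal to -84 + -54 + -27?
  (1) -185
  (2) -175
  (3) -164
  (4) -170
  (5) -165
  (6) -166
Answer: 5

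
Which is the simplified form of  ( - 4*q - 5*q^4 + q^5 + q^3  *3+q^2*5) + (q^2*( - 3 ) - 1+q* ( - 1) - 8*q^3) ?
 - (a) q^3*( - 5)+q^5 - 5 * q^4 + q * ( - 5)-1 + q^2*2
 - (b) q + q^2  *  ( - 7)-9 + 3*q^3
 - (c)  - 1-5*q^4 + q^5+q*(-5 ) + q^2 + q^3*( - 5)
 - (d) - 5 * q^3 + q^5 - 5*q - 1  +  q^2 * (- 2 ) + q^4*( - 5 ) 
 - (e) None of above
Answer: a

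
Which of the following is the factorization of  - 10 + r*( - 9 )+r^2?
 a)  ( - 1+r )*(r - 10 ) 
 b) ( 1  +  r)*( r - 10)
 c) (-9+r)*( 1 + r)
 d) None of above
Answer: b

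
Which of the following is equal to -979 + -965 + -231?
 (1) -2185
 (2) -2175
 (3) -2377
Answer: 2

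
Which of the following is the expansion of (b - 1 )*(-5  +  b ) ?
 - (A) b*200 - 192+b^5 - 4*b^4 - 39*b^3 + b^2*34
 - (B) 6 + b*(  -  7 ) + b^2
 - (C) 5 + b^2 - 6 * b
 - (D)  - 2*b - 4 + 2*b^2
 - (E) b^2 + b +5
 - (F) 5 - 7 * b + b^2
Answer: C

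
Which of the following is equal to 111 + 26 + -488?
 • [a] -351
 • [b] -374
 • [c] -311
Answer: a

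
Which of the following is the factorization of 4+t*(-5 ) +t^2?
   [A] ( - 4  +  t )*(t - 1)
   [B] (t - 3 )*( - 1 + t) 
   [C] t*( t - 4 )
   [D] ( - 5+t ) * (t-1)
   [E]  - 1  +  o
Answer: A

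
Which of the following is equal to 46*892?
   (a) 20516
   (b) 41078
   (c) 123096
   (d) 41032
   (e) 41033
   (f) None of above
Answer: d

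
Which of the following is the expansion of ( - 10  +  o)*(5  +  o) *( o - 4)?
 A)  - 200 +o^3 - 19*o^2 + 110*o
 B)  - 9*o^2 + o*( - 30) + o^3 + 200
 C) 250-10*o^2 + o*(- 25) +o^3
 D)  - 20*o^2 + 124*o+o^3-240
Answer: B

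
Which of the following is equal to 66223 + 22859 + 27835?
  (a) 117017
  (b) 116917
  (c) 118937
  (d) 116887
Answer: b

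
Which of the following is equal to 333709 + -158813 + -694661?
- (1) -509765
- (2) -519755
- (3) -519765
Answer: 3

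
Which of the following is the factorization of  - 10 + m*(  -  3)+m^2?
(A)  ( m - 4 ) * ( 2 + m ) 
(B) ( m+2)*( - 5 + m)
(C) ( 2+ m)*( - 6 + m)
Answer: B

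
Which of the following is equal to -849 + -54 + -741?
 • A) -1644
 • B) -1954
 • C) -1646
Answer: A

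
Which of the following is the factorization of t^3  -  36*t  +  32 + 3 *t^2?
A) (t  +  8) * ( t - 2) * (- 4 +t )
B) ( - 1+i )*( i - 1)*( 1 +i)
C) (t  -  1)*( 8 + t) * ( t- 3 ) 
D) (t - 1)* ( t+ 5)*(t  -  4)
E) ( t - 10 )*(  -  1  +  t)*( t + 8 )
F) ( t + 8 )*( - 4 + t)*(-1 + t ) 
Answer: F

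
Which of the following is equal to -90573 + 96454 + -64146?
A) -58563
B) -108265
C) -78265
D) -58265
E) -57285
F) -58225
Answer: D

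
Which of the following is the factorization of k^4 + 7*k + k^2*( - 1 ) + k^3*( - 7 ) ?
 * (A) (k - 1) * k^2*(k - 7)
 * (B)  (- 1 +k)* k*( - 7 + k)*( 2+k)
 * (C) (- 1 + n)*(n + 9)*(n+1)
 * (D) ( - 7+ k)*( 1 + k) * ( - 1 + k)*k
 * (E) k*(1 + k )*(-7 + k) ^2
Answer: D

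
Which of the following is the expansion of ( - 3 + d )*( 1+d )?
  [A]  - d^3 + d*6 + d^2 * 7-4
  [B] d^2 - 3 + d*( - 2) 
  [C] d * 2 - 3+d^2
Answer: B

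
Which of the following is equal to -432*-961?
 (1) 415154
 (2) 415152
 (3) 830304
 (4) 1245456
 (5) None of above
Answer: 2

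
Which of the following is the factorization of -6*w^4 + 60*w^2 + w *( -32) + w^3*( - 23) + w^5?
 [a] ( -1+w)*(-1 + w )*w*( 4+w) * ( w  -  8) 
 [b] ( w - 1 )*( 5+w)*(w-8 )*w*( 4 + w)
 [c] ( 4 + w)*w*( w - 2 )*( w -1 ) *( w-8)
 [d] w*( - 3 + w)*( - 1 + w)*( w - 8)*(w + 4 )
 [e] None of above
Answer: a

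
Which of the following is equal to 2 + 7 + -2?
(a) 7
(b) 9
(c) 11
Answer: a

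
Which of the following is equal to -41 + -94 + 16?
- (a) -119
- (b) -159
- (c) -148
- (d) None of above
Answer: a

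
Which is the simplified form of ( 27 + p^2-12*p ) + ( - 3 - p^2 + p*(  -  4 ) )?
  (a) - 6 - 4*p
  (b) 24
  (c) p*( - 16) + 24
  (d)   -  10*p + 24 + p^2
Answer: c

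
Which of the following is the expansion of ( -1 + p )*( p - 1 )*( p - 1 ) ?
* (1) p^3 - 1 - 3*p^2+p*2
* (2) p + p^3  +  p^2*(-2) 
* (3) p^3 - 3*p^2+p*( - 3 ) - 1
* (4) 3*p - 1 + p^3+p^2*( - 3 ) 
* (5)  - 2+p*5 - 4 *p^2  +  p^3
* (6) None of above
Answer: 4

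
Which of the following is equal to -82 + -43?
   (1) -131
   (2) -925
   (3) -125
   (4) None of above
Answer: 3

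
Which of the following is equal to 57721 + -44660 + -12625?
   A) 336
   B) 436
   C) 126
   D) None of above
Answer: B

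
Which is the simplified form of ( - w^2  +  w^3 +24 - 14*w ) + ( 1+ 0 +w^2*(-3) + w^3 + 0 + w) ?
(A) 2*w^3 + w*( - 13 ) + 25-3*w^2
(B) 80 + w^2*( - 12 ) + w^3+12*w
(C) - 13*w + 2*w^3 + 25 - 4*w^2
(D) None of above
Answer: C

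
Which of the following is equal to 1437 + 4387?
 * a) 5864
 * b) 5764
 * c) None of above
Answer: c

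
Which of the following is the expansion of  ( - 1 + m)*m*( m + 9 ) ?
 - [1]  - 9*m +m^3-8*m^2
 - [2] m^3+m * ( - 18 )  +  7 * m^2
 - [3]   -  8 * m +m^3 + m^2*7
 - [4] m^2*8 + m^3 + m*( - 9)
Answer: 4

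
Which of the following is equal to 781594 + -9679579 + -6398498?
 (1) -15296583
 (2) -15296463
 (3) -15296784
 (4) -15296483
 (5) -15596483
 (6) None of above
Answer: 4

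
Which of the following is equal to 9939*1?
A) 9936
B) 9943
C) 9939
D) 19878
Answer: C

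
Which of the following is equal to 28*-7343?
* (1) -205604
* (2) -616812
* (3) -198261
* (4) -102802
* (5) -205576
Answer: 1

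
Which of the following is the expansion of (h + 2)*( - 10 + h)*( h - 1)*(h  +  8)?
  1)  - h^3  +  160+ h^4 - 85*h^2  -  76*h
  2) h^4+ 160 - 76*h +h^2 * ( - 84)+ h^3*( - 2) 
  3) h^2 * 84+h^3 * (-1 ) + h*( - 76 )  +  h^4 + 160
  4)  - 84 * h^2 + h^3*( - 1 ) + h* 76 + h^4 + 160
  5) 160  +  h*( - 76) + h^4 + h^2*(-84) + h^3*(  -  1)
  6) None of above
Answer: 5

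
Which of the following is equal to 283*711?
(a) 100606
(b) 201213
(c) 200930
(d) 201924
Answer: b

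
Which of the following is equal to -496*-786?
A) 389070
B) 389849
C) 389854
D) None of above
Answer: D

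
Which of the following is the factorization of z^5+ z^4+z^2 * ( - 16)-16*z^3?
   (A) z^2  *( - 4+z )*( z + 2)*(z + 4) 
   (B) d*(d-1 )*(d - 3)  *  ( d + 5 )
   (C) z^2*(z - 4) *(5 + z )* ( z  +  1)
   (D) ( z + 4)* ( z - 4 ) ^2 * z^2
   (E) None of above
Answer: E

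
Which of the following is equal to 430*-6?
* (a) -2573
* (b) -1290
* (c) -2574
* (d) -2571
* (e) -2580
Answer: e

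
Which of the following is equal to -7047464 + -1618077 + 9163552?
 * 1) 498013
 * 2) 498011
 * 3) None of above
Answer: 2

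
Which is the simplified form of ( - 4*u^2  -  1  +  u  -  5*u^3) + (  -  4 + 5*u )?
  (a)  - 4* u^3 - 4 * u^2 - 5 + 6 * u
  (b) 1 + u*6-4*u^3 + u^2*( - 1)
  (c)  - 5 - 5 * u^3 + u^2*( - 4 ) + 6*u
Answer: c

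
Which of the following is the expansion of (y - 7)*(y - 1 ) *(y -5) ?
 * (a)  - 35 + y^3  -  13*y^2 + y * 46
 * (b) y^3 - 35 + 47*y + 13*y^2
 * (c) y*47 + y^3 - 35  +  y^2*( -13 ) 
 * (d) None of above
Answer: c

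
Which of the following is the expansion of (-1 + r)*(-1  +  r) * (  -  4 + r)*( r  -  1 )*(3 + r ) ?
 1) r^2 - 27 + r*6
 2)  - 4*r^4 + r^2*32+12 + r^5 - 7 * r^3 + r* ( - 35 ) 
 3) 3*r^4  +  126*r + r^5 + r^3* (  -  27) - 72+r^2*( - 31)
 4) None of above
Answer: 4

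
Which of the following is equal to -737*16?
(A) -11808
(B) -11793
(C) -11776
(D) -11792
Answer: D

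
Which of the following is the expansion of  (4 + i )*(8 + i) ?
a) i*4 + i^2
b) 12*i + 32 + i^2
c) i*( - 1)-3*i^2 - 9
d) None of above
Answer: b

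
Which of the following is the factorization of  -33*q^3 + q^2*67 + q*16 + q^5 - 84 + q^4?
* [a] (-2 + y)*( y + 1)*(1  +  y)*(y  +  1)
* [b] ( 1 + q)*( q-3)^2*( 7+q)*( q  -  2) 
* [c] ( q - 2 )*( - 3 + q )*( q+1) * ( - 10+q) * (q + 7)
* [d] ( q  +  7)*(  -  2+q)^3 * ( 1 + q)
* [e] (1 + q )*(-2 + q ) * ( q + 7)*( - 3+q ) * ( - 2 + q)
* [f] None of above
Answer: e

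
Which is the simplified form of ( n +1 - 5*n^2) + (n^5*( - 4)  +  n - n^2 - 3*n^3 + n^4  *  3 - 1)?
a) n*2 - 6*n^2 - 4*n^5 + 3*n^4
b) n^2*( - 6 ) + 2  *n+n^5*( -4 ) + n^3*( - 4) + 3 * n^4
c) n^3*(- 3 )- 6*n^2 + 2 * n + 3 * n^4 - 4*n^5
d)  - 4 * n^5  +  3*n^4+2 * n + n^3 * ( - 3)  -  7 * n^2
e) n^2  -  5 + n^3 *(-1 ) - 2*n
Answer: c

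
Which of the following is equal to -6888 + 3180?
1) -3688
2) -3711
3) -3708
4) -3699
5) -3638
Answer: 3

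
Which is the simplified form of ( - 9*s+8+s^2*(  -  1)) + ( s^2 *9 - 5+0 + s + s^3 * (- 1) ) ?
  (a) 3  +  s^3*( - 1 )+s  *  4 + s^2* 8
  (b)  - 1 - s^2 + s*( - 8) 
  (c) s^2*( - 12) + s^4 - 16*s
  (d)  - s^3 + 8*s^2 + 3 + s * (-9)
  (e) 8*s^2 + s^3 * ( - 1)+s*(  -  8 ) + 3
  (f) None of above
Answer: e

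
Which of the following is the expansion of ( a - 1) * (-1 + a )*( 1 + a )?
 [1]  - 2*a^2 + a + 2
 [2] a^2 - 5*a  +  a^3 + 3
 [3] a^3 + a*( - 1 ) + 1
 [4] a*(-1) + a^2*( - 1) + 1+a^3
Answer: 4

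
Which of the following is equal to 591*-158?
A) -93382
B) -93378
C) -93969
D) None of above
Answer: B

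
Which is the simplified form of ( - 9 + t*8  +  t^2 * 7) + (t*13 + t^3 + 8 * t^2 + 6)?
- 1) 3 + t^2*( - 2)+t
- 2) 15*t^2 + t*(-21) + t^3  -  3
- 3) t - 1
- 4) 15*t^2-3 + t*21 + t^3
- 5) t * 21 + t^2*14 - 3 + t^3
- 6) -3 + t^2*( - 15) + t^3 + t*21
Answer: 4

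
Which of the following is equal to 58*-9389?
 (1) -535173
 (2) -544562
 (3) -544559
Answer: 2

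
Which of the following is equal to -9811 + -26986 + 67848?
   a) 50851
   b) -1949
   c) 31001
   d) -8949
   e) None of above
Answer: e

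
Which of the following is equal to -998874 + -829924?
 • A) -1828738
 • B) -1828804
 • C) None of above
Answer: C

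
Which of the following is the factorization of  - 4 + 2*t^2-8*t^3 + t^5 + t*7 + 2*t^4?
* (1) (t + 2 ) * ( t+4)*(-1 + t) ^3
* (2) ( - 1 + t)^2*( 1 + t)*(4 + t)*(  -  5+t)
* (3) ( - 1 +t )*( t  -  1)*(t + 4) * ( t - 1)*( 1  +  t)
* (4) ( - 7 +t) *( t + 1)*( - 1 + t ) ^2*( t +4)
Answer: 3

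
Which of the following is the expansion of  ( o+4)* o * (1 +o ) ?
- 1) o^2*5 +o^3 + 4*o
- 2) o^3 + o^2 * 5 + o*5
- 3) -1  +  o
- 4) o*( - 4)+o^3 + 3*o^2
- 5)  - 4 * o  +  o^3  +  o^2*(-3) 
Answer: 1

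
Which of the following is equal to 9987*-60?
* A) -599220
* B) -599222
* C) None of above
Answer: A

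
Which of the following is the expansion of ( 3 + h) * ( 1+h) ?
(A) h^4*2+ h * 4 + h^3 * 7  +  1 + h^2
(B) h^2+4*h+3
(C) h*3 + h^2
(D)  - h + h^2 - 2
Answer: B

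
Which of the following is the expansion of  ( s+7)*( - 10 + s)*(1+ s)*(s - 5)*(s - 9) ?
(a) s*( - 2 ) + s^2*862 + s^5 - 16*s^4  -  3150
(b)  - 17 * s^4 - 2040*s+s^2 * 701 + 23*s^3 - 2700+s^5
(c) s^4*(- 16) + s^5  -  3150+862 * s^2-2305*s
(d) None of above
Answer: c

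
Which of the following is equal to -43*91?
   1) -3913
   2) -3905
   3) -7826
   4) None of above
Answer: 1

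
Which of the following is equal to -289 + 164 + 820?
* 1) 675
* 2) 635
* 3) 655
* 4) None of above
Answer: 4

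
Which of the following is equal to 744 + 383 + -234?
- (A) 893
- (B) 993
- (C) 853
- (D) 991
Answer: A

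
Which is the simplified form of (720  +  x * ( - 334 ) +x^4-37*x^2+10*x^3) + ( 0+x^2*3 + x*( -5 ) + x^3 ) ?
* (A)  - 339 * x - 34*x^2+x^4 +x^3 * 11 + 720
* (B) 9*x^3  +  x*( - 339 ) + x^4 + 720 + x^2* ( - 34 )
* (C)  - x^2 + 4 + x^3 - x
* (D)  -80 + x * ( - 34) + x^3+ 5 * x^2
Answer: A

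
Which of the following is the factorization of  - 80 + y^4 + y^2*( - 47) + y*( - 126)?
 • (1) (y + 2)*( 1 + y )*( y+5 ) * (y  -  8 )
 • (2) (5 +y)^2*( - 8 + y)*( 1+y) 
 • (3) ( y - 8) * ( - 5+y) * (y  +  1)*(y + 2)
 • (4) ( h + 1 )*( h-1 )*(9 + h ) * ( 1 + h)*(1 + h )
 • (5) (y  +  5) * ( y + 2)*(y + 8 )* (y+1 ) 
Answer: 1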